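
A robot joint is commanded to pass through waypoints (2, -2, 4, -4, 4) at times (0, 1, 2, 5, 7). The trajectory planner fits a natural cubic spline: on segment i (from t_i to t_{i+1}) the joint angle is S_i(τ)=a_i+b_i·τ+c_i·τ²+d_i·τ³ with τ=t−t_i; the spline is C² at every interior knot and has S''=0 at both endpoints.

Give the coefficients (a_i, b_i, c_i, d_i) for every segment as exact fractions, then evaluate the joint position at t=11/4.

Δ: Δ0=-4, Δ1=6, Δ2=-8/3, Δ3=4
row 1: diag=4, rhs=60; c'=1/4, d'=15
row 2: denom=8−1·1/4=31/4; d'=(-52−1·15)/(31/4)=-268/31
row 3: denom=10−3·12/31=274/31; d'=(40−3·-268/31)/(274/31)=1022/137
back: M3=1022/137
back: M2=-268/31−12/31·1022/137=-1580/137
back: M1=15−1/4·-1580/137=2450/137
M: M0=0, M1=2450/137, M2=-1580/137, M3=1022/137, M4=0
seg 0: a=2, c=M0/2=0, d=(M1−M0)/(6·1)=1225/411, b=Δ0−h0·(2M0+M1)/6=-2869/411
seg 1: a=-2, c=M1/2=1225/137, d=(M2−M1)/(6·1)=-2015/411, b=Δ1−h1·(2M1+M2)/6=806/411
seg 2: a=4, c=M2/2=-790/137, d=(M3−M2)/(6·3)=1301/1233, b=Δ2−h2·(2M2+M3)/6=2111/411
seg 3: a=-4, c=M3/2=511/137, d=(M4−M3)/(6·2)=-511/822, b=Δ3−h3·(2M3+M4)/6=-400/411
t_q=11/4 → seg 2, τ=3/4; S=4+2111/411·τ+-790/137·τ²+1301/1233·τ³=44311/8768

  seg 0: a=2 b=-2869/411 c=0 d=1225/411
  seg 1: a=-2 b=806/411 c=1225/137 d=-2015/411
  seg 2: a=4 b=2111/411 c=-790/137 d=1301/1233
  seg 3: a=-4 b=-400/411 c=511/137 d=-511/822
S(11/4) = 44311/8768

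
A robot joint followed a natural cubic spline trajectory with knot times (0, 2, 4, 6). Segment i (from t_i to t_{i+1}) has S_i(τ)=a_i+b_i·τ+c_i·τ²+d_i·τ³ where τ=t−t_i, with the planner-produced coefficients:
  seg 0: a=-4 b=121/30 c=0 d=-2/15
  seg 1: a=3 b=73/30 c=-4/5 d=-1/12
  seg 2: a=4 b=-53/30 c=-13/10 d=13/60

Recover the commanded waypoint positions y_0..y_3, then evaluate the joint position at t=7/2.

y_0=-4 y_1=3 y_2=4 y_3=-3
S(7/2) = 731/160

y_0 = S_0(0) = a_0 = -4
y_1 = S_1(0) = a_1 = 3
y_2 = S_2(0) = a_2 = 4
y_3 = S_2(2) = -3
t_q=7/2 is in segment 1 (τ=3/2); S_1(τ)=731/160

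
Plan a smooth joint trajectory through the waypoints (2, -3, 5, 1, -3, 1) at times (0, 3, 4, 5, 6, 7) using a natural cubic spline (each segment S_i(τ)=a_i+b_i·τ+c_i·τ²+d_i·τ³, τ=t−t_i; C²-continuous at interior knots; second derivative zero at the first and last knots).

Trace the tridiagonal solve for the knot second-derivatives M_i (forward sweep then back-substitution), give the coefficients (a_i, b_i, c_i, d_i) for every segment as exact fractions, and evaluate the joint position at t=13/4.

  seg 0: a=2 b=-8585/1299 c=0 d=2140/3897
  seg 1: a=-3 b=10675/1299 c=2140/433 d=-6703/1299
  seg 2: a=5 b=3406/1299 c=-4563/433 d=5087/1299
  seg 3: a=1 b=-8711/1299 c=524/433 d=1943/1299
  seg 4: a=-3 b=262/1299 c=2467/433 d=-2467/1299
S(13/4) = -19877/27712

Δ: Δ0=-5/3, Δ1=8, Δ2=-4, Δ3=-4, Δ4=4
row 1: diag=8, rhs=58; c'=1/8, d'=29/4
row 2: denom=4−1·1/8=31/8; d'=(-72−1·29/4)/(31/8)=-634/31
row 3: denom=4−1·8/31=116/31; d'=(0−1·-634/31)/(116/31)=317/58
row 4: denom=4−1·31/116=433/116; d'=(48−1·317/58)/(433/116)=4934/433
back: M4=4934/433
back: M3=317/58−31/116·4934/433=1048/433
back: M2=-634/31−8/31·1048/433=-9126/433
back: M1=29/4−1/8·-9126/433=4280/433
M: M0=0, M1=4280/433, M2=-9126/433, M3=1048/433, M4=4934/433, M5=0
seg 0: a=2, c=M0/2=0, d=(M1−M0)/(6·3)=2140/3897, b=Δ0−h0·(2M0+M1)/6=-8585/1299
seg 1: a=-3, c=M1/2=2140/433, d=(M2−M1)/(6·1)=-6703/1299, b=Δ1−h1·(2M1+M2)/6=10675/1299
seg 2: a=5, c=M2/2=-4563/433, d=(M3−M2)/(6·1)=5087/1299, b=Δ2−h2·(2M2+M3)/6=3406/1299
seg 3: a=1, c=M3/2=524/433, d=(M4−M3)/(6·1)=1943/1299, b=Δ3−h3·(2M3+M4)/6=-8711/1299
seg 4: a=-3, c=M4/2=2467/433, d=(M5−M4)/(6·1)=-2467/1299, b=Δ4−h4·(2M4+M5)/6=262/1299
t_q=13/4 → seg 1, τ=1/4; S=-3+10675/1299·τ+2140/433·τ²+-6703/1299·τ³=-19877/27712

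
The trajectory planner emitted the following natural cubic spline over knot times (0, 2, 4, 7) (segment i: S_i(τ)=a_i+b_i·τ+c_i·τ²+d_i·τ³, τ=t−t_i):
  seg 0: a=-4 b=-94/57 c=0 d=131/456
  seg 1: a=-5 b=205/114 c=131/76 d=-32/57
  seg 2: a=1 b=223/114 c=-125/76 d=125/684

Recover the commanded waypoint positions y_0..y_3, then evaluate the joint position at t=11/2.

y_0=-4 y_1=-5 y_2=1 y_3=-3
S(11/2) = 517/608

y_0 = S_0(0) = a_0 = -4
y_1 = S_1(0) = a_1 = -5
y_2 = S_2(0) = a_2 = 1
y_3 = S_2(3) = -3
t_q=11/2 is in segment 2 (τ=3/2); S_2(τ)=517/608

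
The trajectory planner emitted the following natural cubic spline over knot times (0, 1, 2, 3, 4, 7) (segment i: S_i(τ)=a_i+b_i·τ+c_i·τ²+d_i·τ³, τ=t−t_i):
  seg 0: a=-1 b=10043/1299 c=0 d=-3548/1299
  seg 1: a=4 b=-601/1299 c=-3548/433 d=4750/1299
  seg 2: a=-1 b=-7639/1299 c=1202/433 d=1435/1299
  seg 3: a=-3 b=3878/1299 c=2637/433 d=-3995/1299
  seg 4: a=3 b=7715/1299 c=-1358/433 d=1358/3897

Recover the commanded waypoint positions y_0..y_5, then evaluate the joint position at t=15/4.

y_0=-1 y_1=4 y_2=-1 y_3=-3 y_4=3 y_5=2
S(15/4) = 37889/27712

y_0 = S_0(0) = a_0 = -1
y_1 = S_1(0) = a_1 = 4
y_2 = S_2(0) = a_2 = -1
y_3 = S_3(0) = a_3 = -3
y_4 = S_4(0) = a_4 = 3
y_5 = S_4(3) = 2
t_q=15/4 is in segment 3 (τ=3/4); S_3(τ)=37889/27712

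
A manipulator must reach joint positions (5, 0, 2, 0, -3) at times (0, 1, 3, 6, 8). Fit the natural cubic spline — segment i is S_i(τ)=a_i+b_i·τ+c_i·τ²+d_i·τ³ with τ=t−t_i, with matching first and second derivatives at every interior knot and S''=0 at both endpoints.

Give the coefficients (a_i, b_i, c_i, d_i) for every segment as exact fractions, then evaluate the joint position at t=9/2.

  seg 0: a=5 b=-9313/1518 c=0 d=1723/1518
  seg 1: a=0 b=-2072/759 c=1723/506 d=-1169/1518
  seg 2: a=2 b=1252/759 c=-615/506 d=673/4554
  seg 3: a=0 b=-2509/1518 c=29/253 d=-29/1518
S(9/2) = 9061/4048

Δ: Δ0=-5, Δ1=1, Δ2=-2/3, Δ3=-3/2
row 1: diag=6, rhs=36; c'=1/3, d'=6
row 2: denom=10−2·1/3=28/3; d'=(-10−2·6)/(28/3)=-33/14
row 3: denom=10−3·9/28=253/28; d'=(-5−3·-33/14)/(253/28)=58/253
back: M3=58/253
back: M2=-33/14−9/28·58/253=-615/253
back: M1=6−1/3·-615/253=1723/253
M: M0=0, M1=1723/253, M2=-615/253, M3=58/253, M4=0
seg 0: a=5, c=M0/2=0, d=(M1−M0)/(6·1)=1723/1518, b=Δ0−h0·(2M0+M1)/6=-9313/1518
seg 1: a=0, c=M1/2=1723/506, d=(M2−M1)/(6·2)=-1169/1518, b=Δ1−h1·(2M1+M2)/6=-2072/759
seg 2: a=2, c=M2/2=-615/506, d=(M3−M2)/(6·3)=673/4554, b=Δ2−h2·(2M2+M3)/6=1252/759
seg 3: a=0, c=M3/2=29/253, d=(M4−M3)/(6·2)=-29/1518, b=Δ3−h3·(2M3+M4)/6=-2509/1518
t_q=9/2 → seg 2, τ=3/2; S=2+1252/759·τ+-615/506·τ²+673/4554·τ³=9061/4048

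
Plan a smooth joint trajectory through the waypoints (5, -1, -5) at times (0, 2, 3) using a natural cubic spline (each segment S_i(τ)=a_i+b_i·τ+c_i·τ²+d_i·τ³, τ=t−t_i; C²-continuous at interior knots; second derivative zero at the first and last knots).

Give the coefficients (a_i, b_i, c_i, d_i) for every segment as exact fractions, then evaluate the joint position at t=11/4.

  seg 0: a=5 b=-8/3 c=0 d=-1/12
  seg 1: a=-1 b=-11/3 c=-1/2 d=1/6
S(11/4) = -507/128

Δ: Δ0=-3, Δ1=-4
row 1: diag=6, rhs=-6; c'=1/6, d'=-1
back: M1=-1
M: M0=0, M1=-1, M2=0
seg 0: a=5, c=M0/2=0, d=(M1−M0)/(6·2)=-1/12, b=Δ0−h0·(2M0+M1)/6=-8/3
seg 1: a=-1, c=M1/2=-1/2, d=(M2−M1)/(6·1)=1/6, b=Δ1−h1·(2M1+M2)/6=-11/3
t_q=11/4 → seg 1, τ=3/4; S=-1+-11/3·τ+-1/2·τ²+1/6·τ³=-507/128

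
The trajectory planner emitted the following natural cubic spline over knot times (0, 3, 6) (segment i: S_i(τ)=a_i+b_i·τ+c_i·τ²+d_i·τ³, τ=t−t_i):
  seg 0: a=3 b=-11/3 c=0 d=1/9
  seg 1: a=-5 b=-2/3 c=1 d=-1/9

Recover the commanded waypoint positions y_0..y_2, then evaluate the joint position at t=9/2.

y_0 = S_0(0) = a_0 = 3
y_1 = S_1(0) = a_1 = -5
y_2 = S_1(3) = -1
t_q=9/2 is in segment 1 (τ=3/2); S_1(τ)=-33/8

y_0=3 y_1=-5 y_2=-1
S(9/2) = -33/8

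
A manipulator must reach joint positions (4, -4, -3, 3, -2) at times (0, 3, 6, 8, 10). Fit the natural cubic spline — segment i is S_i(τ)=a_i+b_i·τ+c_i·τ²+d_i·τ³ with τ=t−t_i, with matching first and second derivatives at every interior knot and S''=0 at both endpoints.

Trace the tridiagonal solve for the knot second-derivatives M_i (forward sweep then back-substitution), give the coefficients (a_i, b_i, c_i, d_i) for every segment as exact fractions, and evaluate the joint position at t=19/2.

Δ: Δ0=-8/3, Δ1=1/3, Δ2=3, Δ3=-5/2
row 1: diag=12, rhs=18; c'=1/4, d'=3/2
row 2: denom=10−3·1/4=37/4; d'=(16−3·3/2)/(37/4)=46/37
row 3: denom=8−2·8/37=280/37; d'=(-33−2·46/37)/(280/37)=-1313/280
back: M3=-1313/280
back: M2=46/37−8/37·-1313/280=79/35
back: M1=3/2−1/4·79/35=131/140
M: M0=0, M1=131/140, M2=79/35, M3=-1313/280, M4=0
seg 0: a=4, c=M0/2=0, d=(M1−M0)/(6·3)=131/2520, b=Δ0−h0·(2M0+M1)/6=-2633/840
seg 1: a=-4, c=M1/2=131/280, d=(M2−M1)/(6·3)=37/504, b=Δ1−h1·(2M1+M2)/6=-727/420
seg 2: a=-3, c=M2/2=79/70, d=(M3−M2)/(6·2)=-389/672, b=Δ2−h2·(2M2+M3)/6=367/120
seg 3: a=3, c=M3/2=-1313/560, d=(M4−M3)/(6·2)=1313/3360, b=Δ3−h3·(2M3+M4)/6=263/420
t_q=19/2 → seg 3, τ=3/2; S=3+263/420·τ+-1313/560·τ²+1313/3360·τ³=-31/1792

  seg 0: a=4 b=-2633/840 c=0 d=131/2520
  seg 1: a=-4 b=-727/420 c=131/280 d=37/504
  seg 2: a=-3 b=367/120 c=79/70 d=-389/672
  seg 3: a=3 b=263/420 c=-1313/560 d=1313/3360
S(19/2) = -31/1792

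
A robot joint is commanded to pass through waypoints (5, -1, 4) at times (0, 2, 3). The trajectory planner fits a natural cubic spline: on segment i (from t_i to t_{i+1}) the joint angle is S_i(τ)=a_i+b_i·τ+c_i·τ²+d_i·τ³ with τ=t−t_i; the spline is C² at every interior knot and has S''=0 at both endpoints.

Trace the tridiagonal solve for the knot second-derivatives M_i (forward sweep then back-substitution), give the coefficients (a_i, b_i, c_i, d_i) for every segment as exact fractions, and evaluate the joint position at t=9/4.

  seg 0: a=5 b=-17/3 c=0 d=2/3
  seg 1: a=-1 b=7/3 c=4 d=-4/3
S(9/4) = -3/16

Δ: Δ0=-3, Δ1=5
row 1: diag=6, rhs=48; c'=1/6, d'=8
back: M1=8
M: M0=0, M1=8, M2=0
seg 0: a=5, c=M0/2=0, d=(M1−M0)/(6·2)=2/3, b=Δ0−h0·(2M0+M1)/6=-17/3
seg 1: a=-1, c=M1/2=4, d=(M2−M1)/(6·1)=-4/3, b=Δ1−h1·(2M1+M2)/6=7/3
t_q=9/4 → seg 1, τ=1/4; S=-1+7/3·τ+4·τ²+-4/3·τ³=-3/16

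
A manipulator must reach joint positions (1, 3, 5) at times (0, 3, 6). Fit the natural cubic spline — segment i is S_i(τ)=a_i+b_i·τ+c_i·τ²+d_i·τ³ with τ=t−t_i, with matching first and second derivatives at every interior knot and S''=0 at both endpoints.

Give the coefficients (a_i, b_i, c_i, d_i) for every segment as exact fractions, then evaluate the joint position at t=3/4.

  seg 0: a=1 b=2/3 c=0 d=0
  seg 1: a=3 b=2/3 c=0 d=0
S(3/4) = 3/2

Δ: Δ0=2/3, Δ1=2/3
row 1: diag=12, rhs=0; c'=1/4, d'=0
back: M1=0
M: M0=0, M1=0, M2=0
seg 0: a=1, c=M0/2=0, d=(M1−M0)/(6·3)=0, b=Δ0−h0·(2M0+M1)/6=2/3
seg 1: a=3, c=M1/2=0, d=(M2−M1)/(6·3)=0, b=Δ1−h1·(2M1+M2)/6=2/3
t_q=3/4 → seg 0, τ=3/4; S=1+2/3·τ+0·τ²+0·τ³=3/2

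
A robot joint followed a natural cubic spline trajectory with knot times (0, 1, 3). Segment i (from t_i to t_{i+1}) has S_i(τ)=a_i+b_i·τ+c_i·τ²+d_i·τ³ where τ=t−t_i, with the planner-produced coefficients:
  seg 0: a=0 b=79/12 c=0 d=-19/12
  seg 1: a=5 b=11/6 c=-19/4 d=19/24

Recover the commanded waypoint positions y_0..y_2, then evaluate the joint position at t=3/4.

y_0=0 y_1=5 y_2=-4
S(3/4) = 1093/256

y_0 = S_0(0) = a_0 = 0
y_1 = S_1(0) = a_1 = 5
y_2 = S_1(2) = -4
t_q=3/4 is in segment 0 (τ=3/4); S_0(τ)=1093/256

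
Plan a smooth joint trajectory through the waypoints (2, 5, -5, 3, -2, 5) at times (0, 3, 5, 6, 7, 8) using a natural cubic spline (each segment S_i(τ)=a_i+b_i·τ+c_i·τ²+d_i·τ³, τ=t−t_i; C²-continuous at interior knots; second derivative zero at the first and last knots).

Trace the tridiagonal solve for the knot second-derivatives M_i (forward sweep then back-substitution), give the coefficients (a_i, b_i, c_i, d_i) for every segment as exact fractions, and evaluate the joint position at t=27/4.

  seg 0: a=2 b=1951/400 c=0 d=-517/1200
  seg 1: a=5 b=-1351/200 c=-1551/400 d=951/400
  seg 2: a=-5 b=1253/200 c=831/80 d=-3461/400
  seg 3: a=3 b=433/400 c=-1557/100 d=759/80
  seg 4: a=-2 b=-319/200 c=5157/400 d=-1719/400
S(27/4) = -24159/25600

Δ: Δ0=1, Δ1=-5, Δ2=8, Δ3=-5, Δ4=7
row 1: diag=10, rhs=-36; c'=1/5, d'=-18/5
row 2: denom=6−2·1/5=28/5; d'=(78−2·-18/5)/(28/5)=213/14
row 3: denom=4−1·5/28=107/28; d'=(-78−1·213/14)/(107/28)=-2610/107
row 4: denom=4−1·28/107=400/107; d'=(72−1·-2610/107)/(400/107)=5157/200
back: M4=5157/200
back: M3=-2610/107−28/107·5157/200=-1557/50
back: M2=213/14−5/28·-1557/50=831/40
back: M1=-18/5−1/5·831/40=-1551/200
M: M0=0, M1=-1551/200, M2=831/40, M3=-1557/50, M4=5157/200, M5=0
seg 0: a=2, c=M0/2=0, d=(M1−M0)/(6·3)=-517/1200, b=Δ0−h0·(2M0+M1)/6=1951/400
seg 1: a=5, c=M1/2=-1551/400, d=(M2−M1)/(6·2)=951/400, b=Δ1−h1·(2M1+M2)/6=-1351/200
seg 2: a=-5, c=M2/2=831/80, d=(M3−M2)/(6·1)=-3461/400, b=Δ2−h2·(2M2+M3)/6=1253/200
seg 3: a=3, c=M3/2=-1557/100, d=(M4−M3)/(6·1)=759/80, b=Δ3−h3·(2M3+M4)/6=433/400
seg 4: a=-2, c=M4/2=5157/400, d=(M5−M4)/(6·1)=-1719/400, b=Δ4−h4·(2M4+M5)/6=-319/200
t_q=27/4 → seg 3, τ=3/4; S=3+433/400·τ+-1557/100·τ²+759/80·τ³=-24159/25600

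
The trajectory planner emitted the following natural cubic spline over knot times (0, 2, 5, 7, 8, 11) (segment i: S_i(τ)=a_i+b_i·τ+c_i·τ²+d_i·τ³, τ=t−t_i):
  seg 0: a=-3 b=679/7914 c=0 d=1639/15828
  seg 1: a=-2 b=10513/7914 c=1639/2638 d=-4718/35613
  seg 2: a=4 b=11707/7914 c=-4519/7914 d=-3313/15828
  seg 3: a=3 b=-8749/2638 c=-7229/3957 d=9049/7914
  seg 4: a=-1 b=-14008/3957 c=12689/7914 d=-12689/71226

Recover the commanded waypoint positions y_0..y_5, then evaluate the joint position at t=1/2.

y_0 = S_0(0) = a_0 = -3
y_1 = S_1(0) = a_1 = -2
y_2 = S_2(0) = a_2 = 4
y_3 = S_3(0) = a_3 = 3
y_4 = S_4(0) = a_4 = -1
y_5 = S_4(3) = -2
t_q=1/2 is in segment 0 (τ=1/2); S_0(τ)=-124267/42208

y_0=-3 y_1=-2 y_2=4 y_3=3 y_4=-1 y_5=-2
S(1/2) = -124267/42208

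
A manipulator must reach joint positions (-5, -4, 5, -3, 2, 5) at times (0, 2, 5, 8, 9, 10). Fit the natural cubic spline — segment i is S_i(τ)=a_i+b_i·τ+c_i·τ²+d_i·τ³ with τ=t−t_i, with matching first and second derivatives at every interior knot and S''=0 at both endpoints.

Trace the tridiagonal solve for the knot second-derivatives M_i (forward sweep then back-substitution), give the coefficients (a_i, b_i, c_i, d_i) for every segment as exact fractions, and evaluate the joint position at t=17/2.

Δ: Δ0=1/2, Δ1=3, Δ2=-8/3, Δ3=5, Δ4=3
row 1: diag=10, rhs=15; c'=3/10, d'=3/2
row 2: denom=12−3·3/10=111/10; d'=(-34−3·3/2)/(111/10)=-385/111
row 3: denom=8−3·10/37=266/37; d'=(46−3·-385/111)/(266/37)=2087/266
row 4: denom=4−1·37/266=1027/266; d'=(-12−1·2087/266)/(1027/266)=-5279/1027
back: M4=-5279/1027
back: M3=2087/266−37/266·-5279/1027=8792/1027
back: M2=-385/111−10/37·8792/1027=-17815/3081
back: M1=3/2−3/10·-17815/3081=3322/1027
M: M0=0, M1=3322/1027, M2=-17815/3081, M3=8792/1027, M4=-5279/1027, M5=0
seg 0: a=-5, c=M0/2=0, d=(M1−M0)/(6·2)=1661/6162, b=Δ0−h0·(2M0+M1)/6=-3563/6162
seg 1: a=-4, c=M1/2=1661/1027, d=(M2−M1)/(6·3)=-2137/4266, b=Δ1−h1·(2M1+M2)/6=16369/6162
seg 2: a=5, c=M2/2=-17815/6162, d=(M3−M2)/(6·3)=44191/55458, b=Δ2−h2·(2M2+M3)/6=-3589/3081
seg 3: a=-3, c=M3/2=4396/1027, d=(M4−M3)/(6·1)=-14071/6162, b=Δ3−h3·(2M3+M4)/6=18505/6162
seg 4: a=2, c=M4/2=-5279/2054, d=(M5−M4)/(6·1)=5279/6162, b=Δ4−h4·(2M4+M5)/6=14522/3081
t_q=17/2 → seg 3, τ=1/2; S=-3+18505/6162·τ+4396/1027·τ²+-14071/6162·τ³=-11729/16432

  seg 0: a=-5 b=-3563/6162 c=0 d=1661/6162
  seg 1: a=-4 b=16369/6162 c=1661/1027 d=-2137/4266
  seg 2: a=5 b=-3589/3081 c=-17815/6162 d=44191/55458
  seg 3: a=-3 b=18505/6162 c=4396/1027 d=-14071/6162
  seg 4: a=2 b=14522/3081 c=-5279/2054 d=5279/6162
S(17/2) = -11729/16432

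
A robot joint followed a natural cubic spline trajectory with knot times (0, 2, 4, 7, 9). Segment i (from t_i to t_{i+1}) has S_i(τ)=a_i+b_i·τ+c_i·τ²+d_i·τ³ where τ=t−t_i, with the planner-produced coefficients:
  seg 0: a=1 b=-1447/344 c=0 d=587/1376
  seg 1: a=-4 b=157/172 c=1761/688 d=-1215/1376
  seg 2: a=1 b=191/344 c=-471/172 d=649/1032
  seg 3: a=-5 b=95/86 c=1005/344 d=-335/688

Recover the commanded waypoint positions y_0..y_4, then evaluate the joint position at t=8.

y_0=1 y_1=-4 y_2=1 y_3=-5 y_4=5
S(8) = -1005/688

y_0 = S_0(0) = a_0 = 1
y_1 = S_1(0) = a_1 = -4
y_2 = S_2(0) = a_2 = 1
y_3 = S_3(0) = a_3 = -5
y_4 = S_3(2) = 5
t_q=8 is in segment 3 (τ=1); S_3(τ)=-1005/688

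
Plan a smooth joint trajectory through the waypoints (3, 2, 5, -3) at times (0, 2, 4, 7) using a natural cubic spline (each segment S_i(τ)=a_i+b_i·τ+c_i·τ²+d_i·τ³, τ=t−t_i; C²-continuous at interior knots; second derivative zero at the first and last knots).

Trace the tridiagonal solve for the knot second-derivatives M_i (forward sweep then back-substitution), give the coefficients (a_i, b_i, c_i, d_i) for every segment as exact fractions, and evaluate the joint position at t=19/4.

  seg 0: a=3 b=-71/57 c=0 d=85/456
  seg 1: a=2 b=113/114 c=85/76 d=-197/456
  seg 2: a=5 b=16/57 c=-28/19 d=28/171
S(19/4) = 1353/304

Δ: Δ0=-1/2, Δ1=3/2, Δ2=-8/3
row 1: diag=8, rhs=12; c'=1/4, d'=3/2
row 2: denom=10−2·1/4=19/2; d'=(-25−2·3/2)/(19/2)=-56/19
back: M2=-56/19
back: M1=3/2−1/4·-56/19=85/38
M: M0=0, M1=85/38, M2=-56/19, M3=0
seg 0: a=3, c=M0/2=0, d=(M1−M0)/(6·2)=85/456, b=Δ0−h0·(2M0+M1)/6=-71/57
seg 1: a=2, c=M1/2=85/76, d=(M2−M1)/(6·2)=-197/456, b=Δ1−h1·(2M1+M2)/6=113/114
seg 2: a=5, c=M2/2=-28/19, d=(M3−M2)/(6·3)=28/171, b=Δ2−h2·(2M2+M3)/6=16/57
t_q=19/4 → seg 2, τ=3/4; S=5+16/57·τ+-28/19·τ²+28/171·τ³=1353/304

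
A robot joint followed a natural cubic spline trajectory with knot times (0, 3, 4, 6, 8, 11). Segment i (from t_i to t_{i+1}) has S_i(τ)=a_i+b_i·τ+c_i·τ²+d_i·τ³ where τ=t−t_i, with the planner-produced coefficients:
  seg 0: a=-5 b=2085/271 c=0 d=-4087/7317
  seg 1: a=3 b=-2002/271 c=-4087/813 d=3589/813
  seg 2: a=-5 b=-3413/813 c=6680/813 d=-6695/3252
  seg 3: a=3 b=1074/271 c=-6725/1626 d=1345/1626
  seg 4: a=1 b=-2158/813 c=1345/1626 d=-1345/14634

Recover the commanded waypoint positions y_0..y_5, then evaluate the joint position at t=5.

y_0 = S_0(0) = a_0 = -5
y_1 = S_1(0) = a_1 = 3
y_2 = S_2(0) = a_2 = -5
y_3 = S_3(0) = a_3 = 3
y_4 = S_4(0) = a_4 = 1
y_5 = S_4(3) = -2
t_q=5 is in segment 2 (τ=1); S_2(τ)=-9887/3252

y_0=-5 y_1=3 y_2=-5 y_3=3 y_4=1 y_5=-2
S(5) = -9887/3252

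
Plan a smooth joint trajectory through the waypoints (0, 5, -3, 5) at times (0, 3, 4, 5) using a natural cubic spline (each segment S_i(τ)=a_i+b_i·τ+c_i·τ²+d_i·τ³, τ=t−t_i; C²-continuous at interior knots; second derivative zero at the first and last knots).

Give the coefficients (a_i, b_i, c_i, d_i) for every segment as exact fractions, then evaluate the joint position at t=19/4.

  seg 0: a=0 b=647/93 c=0 d=-164/279
  seg 1: a=5 b=-829/93 c=-164/31 d=577/93
  seg 2: a=-3 b=-82/93 c=413/31 d=-413/93
S(19/4) = 3887/1984

Δ: Δ0=5/3, Δ1=-8, Δ2=8
row 1: diag=8, rhs=-58; c'=1/8, d'=-29/4
row 2: denom=4−1·1/8=31/8; d'=(96−1·-29/4)/(31/8)=826/31
back: M2=826/31
back: M1=-29/4−1/8·826/31=-328/31
M: M0=0, M1=-328/31, M2=826/31, M3=0
seg 0: a=0, c=M0/2=0, d=(M1−M0)/(6·3)=-164/279, b=Δ0−h0·(2M0+M1)/6=647/93
seg 1: a=5, c=M1/2=-164/31, d=(M2−M1)/(6·1)=577/93, b=Δ1−h1·(2M1+M2)/6=-829/93
seg 2: a=-3, c=M2/2=413/31, d=(M3−M2)/(6·1)=-413/93, b=Δ2−h2·(2M2+M3)/6=-82/93
t_q=19/4 → seg 2, τ=3/4; S=-3+-82/93·τ+413/31·τ²+-413/93·τ³=3887/1984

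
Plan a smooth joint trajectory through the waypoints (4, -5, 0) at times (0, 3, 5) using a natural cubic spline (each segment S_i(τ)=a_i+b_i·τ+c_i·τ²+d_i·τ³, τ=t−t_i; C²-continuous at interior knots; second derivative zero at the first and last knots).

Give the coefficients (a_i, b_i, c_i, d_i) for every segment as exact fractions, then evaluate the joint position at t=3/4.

  seg 0: a=4 b=-93/20 c=0 d=11/60
  seg 1: a=-5 b=3/10 c=33/20 d=-11/40
S(3/4) = 151/256

Δ: Δ0=-3, Δ1=5/2
row 1: diag=10, rhs=33; c'=1/5, d'=33/10
back: M1=33/10
M: M0=0, M1=33/10, M2=0
seg 0: a=4, c=M0/2=0, d=(M1−M0)/(6·3)=11/60, b=Δ0−h0·(2M0+M1)/6=-93/20
seg 1: a=-5, c=M1/2=33/20, d=(M2−M1)/(6·2)=-11/40, b=Δ1−h1·(2M1+M2)/6=3/10
t_q=3/4 → seg 0, τ=3/4; S=4+-93/20·τ+0·τ²+11/60·τ³=151/256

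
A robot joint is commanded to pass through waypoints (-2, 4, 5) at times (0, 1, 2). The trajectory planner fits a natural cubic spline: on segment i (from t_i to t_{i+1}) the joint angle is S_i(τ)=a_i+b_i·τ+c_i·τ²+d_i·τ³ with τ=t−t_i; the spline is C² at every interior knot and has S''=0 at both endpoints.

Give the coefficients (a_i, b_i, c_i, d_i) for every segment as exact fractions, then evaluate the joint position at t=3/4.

Δ: Δ0=6, Δ1=1
row 1: diag=4, rhs=-30; c'=1/4, d'=-15/2
back: M1=-15/2
M: M0=0, M1=-15/2, M2=0
seg 0: a=-2, c=M0/2=0, d=(M1−M0)/(6·1)=-5/4, b=Δ0−h0·(2M0+M1)/6=29/4
seg 1: a=4, c=M1/2=-15/4, d=(M2−M1)/(6·1)=5/4, b=Δ1−h1·(2M1+M2)/6=7/2
t_q=3/4 → seg 0, τ=3/4; S=-2+29/4·τ+0·τ²+-5/4·τ³=745/256

  seg 0: a=-2 b=29/4 c=0 d=-5/4
  seg 1: a=4 b=7/2 c=-15/4 d=5/4
S(3/4) = 745/256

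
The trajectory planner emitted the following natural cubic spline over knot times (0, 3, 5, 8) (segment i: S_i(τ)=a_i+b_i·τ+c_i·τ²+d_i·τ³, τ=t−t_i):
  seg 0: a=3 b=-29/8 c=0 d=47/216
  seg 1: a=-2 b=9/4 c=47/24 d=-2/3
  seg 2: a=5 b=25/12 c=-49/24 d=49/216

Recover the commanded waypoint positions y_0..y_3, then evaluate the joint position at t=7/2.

y_0 = S_0(0) = a_0 = 3
y_1 = S_1(0) = a_1 = -2
y_2 = S_2(0) = a_2 = 5
y_3 = S_2(3) = -1
t_q=7/2 is in segment 1 (τ=1/2); S_1(τ)=-15/32

y_0=3 y_1=-2 y_2=5 y_3=-1
S(7/2) = -15/32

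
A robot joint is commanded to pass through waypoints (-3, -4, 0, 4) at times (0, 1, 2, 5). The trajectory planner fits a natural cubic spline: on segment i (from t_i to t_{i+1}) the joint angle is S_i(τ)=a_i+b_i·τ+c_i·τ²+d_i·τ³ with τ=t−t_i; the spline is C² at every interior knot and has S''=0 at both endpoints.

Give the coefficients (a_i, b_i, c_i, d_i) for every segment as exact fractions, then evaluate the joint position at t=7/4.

Δ: Δ0=-1, Δ1=4, Δ2=4/3
row 1: diag=4, rhs=30; c'=1/4, d'=15/2
row 2: denom=8−1·1/4=31/4; d'=(-16−1·15/2)/(31/4)=-94/31
back: M2=-94/31
back: M1=15/2−1/4·-94/31=256/31
M: M0=0, M1=256/31, M2=-94/31, M3=0
seg 0: a=-3, c=M0/2=0, d=(M1−M0)/(6·1)=128/93, b=Δ0−h0·(2M0+M1)/6=-221/93
seg 1: a=-4, c=M1/2=128/31, d=(M2−M1)/(6·1)=-175/93, b=Δ1−h1·(2M1+M2)/6=163/93
seg 2: a=0, c=M2/2=-47/31, d=(M3−M2)/(6·3)=47/279, b=Δ2−h2·(2M2+M3)/6=406/93
t_q=7/4 → seg 1, τ=3/4; S=-4+163/93·τ+128/31·τ²+-175/93·τ³=-2295/1984

  seg 0: a=-3 b=-221/93 c=0 d=128/93
  seg 1: a=-4 b=163/93 c=128/31 d=-175/93
  seg 2: a=0 b=406/93 c=-47/31 d=47/279
S(7/4) = -2295/1984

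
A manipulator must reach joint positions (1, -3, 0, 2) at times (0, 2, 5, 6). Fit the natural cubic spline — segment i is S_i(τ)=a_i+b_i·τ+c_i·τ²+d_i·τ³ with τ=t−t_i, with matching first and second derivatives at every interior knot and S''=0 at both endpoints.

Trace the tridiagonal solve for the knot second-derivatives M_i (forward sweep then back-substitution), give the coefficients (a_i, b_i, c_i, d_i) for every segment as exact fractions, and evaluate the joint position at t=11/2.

Δ: Δ0=-2, Δ1=1, Δ2=2
row 1: diag=10, rhs=18; c'=3/10, d'=9/5
row 2: denom=8−3·3/10=71/10; d'=(6−3·9/5)/(71/10)=6/71
back: M2=6/71
back: M1=9/5−3/10·6/71=126/71
M: M0=0, M1=126/71, M2=6/71, M3=0
seg 0: a=1, c=M0/2=0, d=(M1−M0)/(6·2)=21/142, b=Δ0−h0·(2M0+M1)/6=-184/71
seg 1: a=-3, c=M1/2=63/71, d=(M2−M1)/(6·3)=-20/213, b=Δ1−h1·(2M1+M2)/6=-58/71
seg 2: a=0, c=M2/2=3/71, d=(M3−M2)/(6·1)=-1/71, b=Δ2−h2·(2M2+M3)/6=140/71
t_q=11/2 → seg 2, τ=1/2; S=0+140/71·τ+3/71·τ²+-1/71·τ³=565/568

  seg 0: a=1 b=-184/71 c=0 d=21/142
  seg 1: a=-3 b=-58/71 c=63/71 d=-20/213
  seg 2: a=0 b=140/71 c=3/71 d=-1/71
S(11/2) = 565/568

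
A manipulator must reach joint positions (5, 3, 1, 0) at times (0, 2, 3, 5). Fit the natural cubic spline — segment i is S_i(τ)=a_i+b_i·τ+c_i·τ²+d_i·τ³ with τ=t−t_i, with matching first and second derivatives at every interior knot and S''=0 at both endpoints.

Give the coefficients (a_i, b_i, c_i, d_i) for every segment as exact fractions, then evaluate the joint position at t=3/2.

  seg 0: a=5 b=-4/7 c=0 d=-3/28
  seg 1: a=3 b=-13/7 c=-9/14 d=1/2
  seg 2: a=1 b=-23/14 c=6/7 d=-1/7
S(3/2) = 121/32

Δ: Δ0=-1, Δ1=-2, Δ2=-1/2
row 1: diag=6, rhs=-6; c'=1/6, d'=-1
row 2: denom=6−1·1/6=35/6; d'=(9−1·-1)/(35/6)=12/7
back: M2=12/7
back: M1=-1−1/6·12/7=-9/7
M: M0=0, M1=-9/7, M2=12/7, M3=0
seg 0: a=5, c=M0/2=0, d=(M1−M0)/(6·2)=-3/28, b=Δ0−h0·(2M0+M1)/6=-4/7
seg 1: a=3, c=M1/2=-9/14, d=(M2−M1)/(6·1)=1/2, b=Δ1−h1·(2M1+M2)/6=-13/7
seg 2: a=1, c=M2/2=6/7, d=(M3−M2)/(6·2)=-1/7, b=Δ2−h2·(2M2+M3)/6=-23/14
t_q=3/2 → seg 0, τ=3/2; S=5+-4/7·τ+0·τ²+-3/28·τ³=121/32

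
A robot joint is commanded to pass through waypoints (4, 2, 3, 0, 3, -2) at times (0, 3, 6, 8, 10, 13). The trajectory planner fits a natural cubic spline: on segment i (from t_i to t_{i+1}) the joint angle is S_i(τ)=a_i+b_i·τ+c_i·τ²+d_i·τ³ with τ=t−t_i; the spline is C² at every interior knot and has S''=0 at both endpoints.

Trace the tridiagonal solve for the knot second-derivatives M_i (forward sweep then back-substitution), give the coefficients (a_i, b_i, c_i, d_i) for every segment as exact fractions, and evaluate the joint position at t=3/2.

Δ: Δ0=-2/3, Δ1=1/3, Δ2=-3/2, Δ3=3/2, Δ4=-5/3
row 1: diag=12, rhs=6; c'=1/4, d'=1/2
row 2: denom=10−3·1/4=37/4; d'=(-11−3·1/2)/(37/4)=-50/37
row 3: denom=8−2·8/37=280/37; d'=(18−2·-50/37)/(280/37)=383/140
row 4: denom=10−2·37/140=663/70; d'=(-19−2·383/140)/(663/70)=-571/221
back: M4=-571/221
back: M3=383/140−37/140·-571/221=1511/442
back: M2=-50/37−8/37·1511/442=-462/221
back: M1=1/2−1/4·-462/221=226/221
M: M0=0, M1=226/221, M2=-462/221, M3=1511/442, M4=-571/221, M5=0
seg 0: a=4, c=M0/2=0, d=(M1−M0)/(6·3)=113/1989, b=Δ0−h0·(2M0+M1)/6=-781/663
seg 1: a=2, c=M1/2=113/221, d=(M2−M1)/(6·3)=-344/1989, b=Δ1−h1·(2M1+M2)/6=236/663
seg 2: a=3, c=M2/2=-231/221, d=(M3−M2)/(6·2)=2435/5304, b=Δ2−h2·(2M2+M3)/6=-826/663
seg 3: a=0, c=M3/2=1511/884, d=(M4−M3)/(6·2)=-2653/5304, b=Δ3−h3·(2M3+M4)/6=109/1326
seg 4: a=3, c=M4/2=-571/442, d=(M5−M4)/(6·3)=571/3978, b=Δ4−h4·(2M4+M5)/6=608/663
t_q=3/2 → seg 0, τ=3/2; S=4+-781/663·τ+0·τ²+113/1989·τ³=4287/1768

  seg 0: a=4 b=-781/663 c=0 d=113/1989
  seg 1: a=2 b=236/663 c=113/221 d=-344/1989
  seg 2: a=3 b=-826/663 c=-231/221 d=2435/5304
  seg 3: a=0 b=109/1326 c=1511/884 d=-2653/5304
  seg 4: a=3 b=608/663 c=-571/442 d=571/3978
S(3/2) = 4287/1768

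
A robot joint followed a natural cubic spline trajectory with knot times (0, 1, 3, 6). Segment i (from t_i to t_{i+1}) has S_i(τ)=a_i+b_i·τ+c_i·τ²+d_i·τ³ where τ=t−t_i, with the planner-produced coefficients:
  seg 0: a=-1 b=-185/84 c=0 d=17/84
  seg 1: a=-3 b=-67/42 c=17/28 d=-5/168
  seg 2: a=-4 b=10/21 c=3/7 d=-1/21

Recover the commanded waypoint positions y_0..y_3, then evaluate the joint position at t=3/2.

y_0=-1 y_1=-3 y_2=-4 y_3=0
S(3/2) = -1635/448

y_0 = S_0(0) = a_0 = -1
y_1 = S_1(0) = a_1 = -3
y_2 = S_2(0) = a_2 = -4
y_3 = S_2(3) = 0
t_q=3/2 is in segment 1 (τ=1/2); S_1(τ)=-1635/448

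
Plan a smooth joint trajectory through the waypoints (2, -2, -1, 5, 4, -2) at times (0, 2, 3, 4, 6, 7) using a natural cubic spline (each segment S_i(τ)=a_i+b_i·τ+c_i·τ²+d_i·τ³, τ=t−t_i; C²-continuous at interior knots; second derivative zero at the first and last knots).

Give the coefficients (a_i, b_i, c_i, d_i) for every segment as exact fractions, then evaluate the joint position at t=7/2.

  seg 0: a=2 b=-439/175 c=0 d=89/700
  seg 1: a=-2 b=-172/175 c=267/350 d=61/50
  seg 2: a=-1 b=1471/350 c=774/175 d=-919/350
  seg 3: a=5 b=181/35 c=-1209/350 d=433/1400
  seg 4: a=4 b=-1727/350 c=-1119/700 d=373/700
S(7/2) = 5261/2800

Δ: Δ0=-2, Δ1=1, Δ2=6, Δ3=-1/2, Δ4=-6
row 1: diag=6, rhs=18; c'=1/6, d'=3
row 2: denom=4−1·1/6=23/6; d'=(30−1·3)/(23/6)=162/23
row 3: denom=6−1·6/23=132/23; d'=(-39−1·162/23)/(132/23)=-353/44
row 4: denom=6−2·23/66=175/33; d'=(-33−2·-353/44)/(175/33)=-1119/350
back: M4=-1119/350
back: M3=-353/44−23/66·-1119/350=-1209/175
back: M2=162/23−6/23·-1209/175=1548/175
back: M1=3−1/6·1548/175=267/175
M: M0=0, M1=267/175, M2=1548/175, M3=-1209/175, M4=-1119/350, M5=0
seg 0: a=2, c=M0/2=0, d=(M1−M0)/(6·2)=89/700, b=Δ0−h0·(2M0+M1)/6=-439/175
seg 1: a=-2, c=M1/2=267/350, d=(M2−M1)/(6·1)=61/50, b=Δ1−h1·(2M1+M2)/6=-172/175
seg 2: a=-1, c=M2/2=774/175, d=(M3−M2)/(6·1)=-919/350, b=Δ2−h2·(2M2+M3)/6=1471/350
seg 3: a=5, c=M3/2=-1209/350, d=(M4−M3)/(6·2)=433/1400, b=Δ3−h3·(2M3+M4)/6=181/35
seg 4: a=4, c=M4/2=-1119/700, d=(M5−M4)/(6·1)=373/700, b=Δ4−h4·(2M4+M5)/6=-1727/350
t_q=7/2 → seg 2, τ=1/2; S=-1+1471/350·τ+774/175·τ²+-919/350·τ³=5261/2800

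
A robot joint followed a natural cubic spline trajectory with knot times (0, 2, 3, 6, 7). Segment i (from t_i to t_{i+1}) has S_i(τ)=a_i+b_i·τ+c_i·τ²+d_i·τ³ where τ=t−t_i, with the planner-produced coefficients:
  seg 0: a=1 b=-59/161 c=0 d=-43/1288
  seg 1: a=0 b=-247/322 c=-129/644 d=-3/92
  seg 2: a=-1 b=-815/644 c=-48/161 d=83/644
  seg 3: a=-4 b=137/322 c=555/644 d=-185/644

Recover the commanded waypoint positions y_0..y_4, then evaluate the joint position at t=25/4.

y_0=1 y_1=0 y_2=-1 y_3=-4 y_4=-3
S(25/4) = -22635/5888

y_0 = S_0(0) = a_0 = 1
y_1 = S_1(0) = a_1 = 0
y_2 = S_2(0) = a_2 = -1
y_3 = S_3(0) = a_3 = -4
y_4 = S_3(1) = -3
t_q=25/4 is in segment 3 (τ=1/4); S_3(τ)=-22635/5888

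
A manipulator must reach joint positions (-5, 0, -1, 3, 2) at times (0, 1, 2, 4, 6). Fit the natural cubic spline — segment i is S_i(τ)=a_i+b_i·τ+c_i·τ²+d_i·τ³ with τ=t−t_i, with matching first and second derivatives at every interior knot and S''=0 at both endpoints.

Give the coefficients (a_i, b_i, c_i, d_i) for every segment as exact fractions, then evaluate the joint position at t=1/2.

Δ: Δ0=5, Δ1=-1, Δ2=2, Δ3=-1/2
row 1: diag=4, rhs=-36; c'=1/4, d'=-9
row 2: denom=6−1·1/4=23/4; d'=(18−1·-9)/(23/4)=108/23
row 3: denom=8−2·8/23=168/23; d'=(-15−2·108/23)/(168/23)=-187/56
back: M3=-187/56
back: M2=108/23−8/23·-187/56=41/7
back: M1=-9−1/4·41/7=-293/28
M: M0=0, M1=-293/28, M2=41/7, M3=-187/56, M4=0
seg 0: a=-5, c=M0/2=0, d=(M1−M0)/(6·1)=-293/168, b=Δ0−h0·(2M0+M1)/6=1133/168
seg 1: a=0, c=M1/2=-293/56, d=(M2−M1)/(6·1)=457/168, b=Δ1−h1·(2M1+M2)/6=127/84
seg 2: a=-1, c=M2/2=41/14, d=(M3−M2)/(6·2)=-515/672, b=Δ2−h2·(2M2+M3)/6=-19/24
seg 3: a=3, c=M3/2=-187/112, d=(M4−M3)/(6·2)=187/672, b=Δ3−h3·(2M3+M4)/6=145/84
t_q=1/2 → seg 0, τ=1/2; S=-5+1133/168·τ+0·τ²+-293/168·τ³=-827/448

  seg 0: a=-5 b=1133/168 c=0 d=-293/168
  seg 1: a=0 b=127/84 c=-293/56 d=457/168
  seg 2: a=-1 b=-19/24 c=41/14 d=-515/672
  seg 3: a=3 b=145/84 c=-187/112 d=187/672
S(1/2) = -827/448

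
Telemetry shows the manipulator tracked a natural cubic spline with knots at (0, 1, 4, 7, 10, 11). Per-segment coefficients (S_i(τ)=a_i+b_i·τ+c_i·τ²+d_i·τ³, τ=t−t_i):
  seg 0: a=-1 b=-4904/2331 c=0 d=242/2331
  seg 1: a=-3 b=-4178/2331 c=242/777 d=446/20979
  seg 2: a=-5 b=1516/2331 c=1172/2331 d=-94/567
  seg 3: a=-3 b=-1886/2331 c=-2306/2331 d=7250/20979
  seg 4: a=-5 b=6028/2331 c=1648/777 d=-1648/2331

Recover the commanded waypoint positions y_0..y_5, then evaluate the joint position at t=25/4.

y_0 = S_0(0) = a_0 = -1
y_1 = S_1(0) = a_1 = -3
y_2 = S_2(0) = a_2 = -5
y_3 = S_3(0) = a_3 = -3
y_4 = S_4(0) = a_4 = -5
y_5 = S_4(1) = -1
t_q=25/4 is in segment 2 (τ=9/4); S_2(τ)=-23867/8288

y_0=-1 y_1=-3 y_2=-5 y_3=-3 y_4=-5 y_5=-1
S(25/4) = -23867/8288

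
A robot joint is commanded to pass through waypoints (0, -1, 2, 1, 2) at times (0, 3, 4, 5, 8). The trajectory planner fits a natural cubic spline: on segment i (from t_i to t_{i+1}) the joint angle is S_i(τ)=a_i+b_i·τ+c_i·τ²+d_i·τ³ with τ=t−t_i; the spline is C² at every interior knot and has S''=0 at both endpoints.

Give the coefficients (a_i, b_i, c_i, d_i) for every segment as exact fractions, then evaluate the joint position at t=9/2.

  seg 0: a=0 b=-49/24 c=0 d=41/216
  seg 1: a=-1 b=37/12 c=41/24 d=-43/24
  seg 2: a=2 b=9/8 c=-11/3 d=37/24
  seg 3: a=1 b=-19/12 c=23/24 d=-23/216
S(9/2) = 353/192

Δ: Δ0=-1/3, Δ1=3, Δ2=-1, Δ3=1/3
row 1: diag=8, rhs=20; c'=1/8, d'=5/2
row 2: denom=4−1·1/8=31/8; d'=(-24−1·5/2)/(31/8)=-212/31
row 3: denom=8−1·8/31=240/31; d'=(8−1·-212/31)/(240/31)=23/12
back: M3=23/12
back: M2=-212/31−8/31·23/12=-22/3
back: M1=5/2−1/8·-22/3=41/12
M: M0=0, M1=41/12, M2=-22/3, M3=23/12, M4=0
seg 0: a=0, c=M0/2=0, d=(M1−M0)/(6·3)=41/216, b=Δ0−h0·(2M0+M1)/6=-49/24
seg 1: a=-1, c=M1/2=41/24, d=(M2−M1)/(6·1)=-43/24, b=Δ1−h1·(2M1+M2)/6=37/12
seg 2: a=2, c=M2/2=-11/3, d=(M3−M2)/(6·1)=37/24, b=Δ2−h2·(2M2+M3)/6=9/8
seg 3: a=1, c=M3/2=23/24, d=(M4−M3)/(6·3)=-23/216, b=Δ3−h3·(2M3+M4)/6=-19/12
t_q=9/2 → seg 2, τ=1/2; S=2+9/8·τ+-11/3·τ²+37/24·τ³=353/192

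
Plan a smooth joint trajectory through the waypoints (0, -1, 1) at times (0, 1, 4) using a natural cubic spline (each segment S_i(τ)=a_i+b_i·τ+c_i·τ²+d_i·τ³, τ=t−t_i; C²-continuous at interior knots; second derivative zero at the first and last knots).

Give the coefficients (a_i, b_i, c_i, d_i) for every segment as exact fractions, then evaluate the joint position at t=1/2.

  seg 0: a=0 b=-29/24 c=0 d=5/24
  seg 1: a=-1 b=-7/12 c=5/8 d=-5/72
S(1/2) = -37/64

Δ: Δ0=-1, Δ1=2/3
row 1: diag=8, rhs=10; c'=3/8, d'=5/4
back: M1=5/4
M: M0=0, M1=5/4, M2=0
seg 0: a=0, c=M0/2=0, d=(M1−M0)/(6·1)=5/24, b=Δ0−h0·(2M0+M1)/6=-29/24
seg 1: a=-1, c=M1/2=5/8, d=(M2−M1)/(6·3)=-5/72, b=Δ1−h1·(2M1+M2)/6=-7/12
t_q=1/2 → seg 0, τ=1/2; S=0+-29/24·τ+0·τ²+5/24·τ³=-37/64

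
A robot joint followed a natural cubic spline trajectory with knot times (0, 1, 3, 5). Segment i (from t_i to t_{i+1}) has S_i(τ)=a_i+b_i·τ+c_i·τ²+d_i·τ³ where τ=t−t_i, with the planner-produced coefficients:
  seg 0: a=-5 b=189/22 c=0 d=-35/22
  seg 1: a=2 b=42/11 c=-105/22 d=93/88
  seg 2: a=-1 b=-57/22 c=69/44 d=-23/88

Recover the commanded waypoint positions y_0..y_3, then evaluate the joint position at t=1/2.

y_0 = S_0(0) = a_0 = -5
y_1 = S_1(0) = a_1 = 2
y_2 = S_2(0) = a_2 = -1
y_3 = S_2(2) = -2
t_q=1/2 is in segment 0 (τ=1/2); S_0(τ)=-159/176

y_0=-5 y_1=2 y_2=-1 y_3=-2
S(1/2) = -159/176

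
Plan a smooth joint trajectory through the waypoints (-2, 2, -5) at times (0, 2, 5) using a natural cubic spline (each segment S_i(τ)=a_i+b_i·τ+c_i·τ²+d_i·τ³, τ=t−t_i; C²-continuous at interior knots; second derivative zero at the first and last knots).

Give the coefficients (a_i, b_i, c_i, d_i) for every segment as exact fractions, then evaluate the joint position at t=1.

  seg 0: a=-2 b=43/15 c=0 d=-13/60
  seg 1: a=2 b=4/15 c=-13/10 d=13/90
S(1) = 13/20

Δ: Δ0=2, Δ1=-7/3
row 1: diag=10, rhs=-26; c'=3/10, d'=-13/5
back: M1=-13/5
M: M0=0, M1=-13/5, M2=0
seg 0: a=-2, c=M0/2=0, d=(M1−M0)/(6·2)=-13/60, b=Δ0−h0·(2M0+M1)/6=43/15
seg 1: a=2, c=M1/2=-13/10, d=(M2−M1)/(6·3)=13/90, b=Δ1−h1·(2M1+M2)/6=4/15
t_q=1 → seg 0, τ=1; S=-2+43/15·τ+0·τ²+-13/60·τ³=13/20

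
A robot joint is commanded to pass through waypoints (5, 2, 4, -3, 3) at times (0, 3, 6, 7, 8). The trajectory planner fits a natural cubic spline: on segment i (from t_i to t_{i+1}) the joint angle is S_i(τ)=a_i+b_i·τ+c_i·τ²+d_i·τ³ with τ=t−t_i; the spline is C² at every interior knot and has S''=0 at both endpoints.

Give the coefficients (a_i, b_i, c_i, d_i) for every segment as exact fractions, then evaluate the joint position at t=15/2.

  seg 0: a=5 b=-221/84 c=0 d=137/756
  seg 1: a=2 b=95/42 c=137/84 d=-545/756
  seg 2: a=4 b=-89/12 c=-34/7 d=443/84
  seg 3: a=-3 b=-55/42 c=307/28 d=-307/84
S(15/2) = -307/224

Δ: Δ0=-1, Δ1=2/3, Δ2=-7, Δ3=6
row 1: diag=12, rhs=10; c'=1/4, d'=5/6
row 2: denom=8−3·1/4=29/4; d'=(-46−3·5/6)/(29/4)=-194/29
row 3: denom=4−1·4/29=112/29; d'=(78−1·-194/29)/(112/29)=307/14
back: M3=307/14
back: M2=-194/29−4/29·307/14=-68/7
back: M1=5/6−1/4·-68/7=137/42
M: M0=0, M1=137/42, M2=-68/7, M3=307/14, M4=0
seg 0: a=5, c=M0/2=0, d=(M1−M0)/(6·3)=137/756, b=Δ0−h0·(2M0+M1)/6=-221/84
seg 1: a=2, c=M1/2=137/84, d=(M2−M1)/(6·3)=-545/756, b=Δ1−h1·(2M1+M2)/6=95/42
seg 2: a=4, c=M2/2=-34/7, d=(M3−M2)/(6·1)=443/84, b=Δ2−h2·(2M2+M3)/6=-89/12
seg 3: a=-3, c=M3/2=307/28, d=(M4−M3)/(6·1)=-307/84, b=Δ3−h3·(2M3+M4)/6=-55/42
t_q=15/2 → seg 3, τ=1/2; S=-3+-55/42·τ+307/28·τ²+-307/84·τ³=-307/224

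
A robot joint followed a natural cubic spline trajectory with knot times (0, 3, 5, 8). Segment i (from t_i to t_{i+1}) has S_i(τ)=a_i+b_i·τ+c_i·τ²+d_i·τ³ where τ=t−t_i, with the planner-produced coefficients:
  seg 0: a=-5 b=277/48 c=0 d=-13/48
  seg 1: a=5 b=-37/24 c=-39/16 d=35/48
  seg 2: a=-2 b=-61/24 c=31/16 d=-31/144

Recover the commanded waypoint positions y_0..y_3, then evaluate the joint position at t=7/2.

y_0=-5 y_1=5 y_2=-2 y_3=2
S(7/2) = 475/128

y_0 = S_0(0) = a_0 = -5
y_1 = S_1(0) = a_1 = 5
y_2 = S_2(0) = a_2 = -2
y_3 = S_2(3) = 2
t_q=7/2 is in segment 1 (τ=1/2); S_1(τ)=475/128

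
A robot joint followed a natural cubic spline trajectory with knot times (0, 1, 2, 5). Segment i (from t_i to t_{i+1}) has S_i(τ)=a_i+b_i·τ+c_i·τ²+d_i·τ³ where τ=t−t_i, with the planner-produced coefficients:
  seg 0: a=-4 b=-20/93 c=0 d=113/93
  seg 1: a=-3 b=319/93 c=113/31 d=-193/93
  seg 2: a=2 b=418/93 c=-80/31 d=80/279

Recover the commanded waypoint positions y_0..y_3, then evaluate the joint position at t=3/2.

y_0=-4 y_1=-3 y_2=2 y_3=0
S(3/2) = -157/248

y_0 = S_0(0) = a_0 = -4
y_1 = S_1(0) = a_1 = -3
y_2 = S_2(0) = a_2 = 2
y_3 = S_2(3) = 0
t_q=3/2 is in segment 1 (τ=1/2); S_1(τ)=-157/248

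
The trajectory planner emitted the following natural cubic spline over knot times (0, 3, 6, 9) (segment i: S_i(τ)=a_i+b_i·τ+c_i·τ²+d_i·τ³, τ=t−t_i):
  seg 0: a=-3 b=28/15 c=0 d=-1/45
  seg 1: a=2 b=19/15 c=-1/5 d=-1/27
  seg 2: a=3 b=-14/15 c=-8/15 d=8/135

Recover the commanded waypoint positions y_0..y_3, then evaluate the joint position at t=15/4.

y_0=-3 y_1=2 y_2=3 y_3=-3
S(15/4) = 903/320

y_0 = S_0(0) = a_0 = -3
y_1 = S_1(0) = a_1 = 2
y_2 = S_2(0) = a_2 = 3
y_3 = S_2(3) = -3
t_q=15/4 is in segment 1 (τ=3/4); S_1(τ)=903/320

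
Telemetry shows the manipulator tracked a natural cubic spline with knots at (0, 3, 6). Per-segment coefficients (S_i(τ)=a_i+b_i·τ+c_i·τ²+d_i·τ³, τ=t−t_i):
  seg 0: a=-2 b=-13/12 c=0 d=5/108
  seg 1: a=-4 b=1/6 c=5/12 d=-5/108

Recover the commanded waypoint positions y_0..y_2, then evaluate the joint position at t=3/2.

y_0=-2 y_1=-4 y_2=-1
S(3/2) = -111/32

y_0 = S_0(0) = a_0 = -2
y_1 = S_1(0) = a_1 = -4
y_2 = S_1(3) = -1
t_q=3/2 is in segment 0 (τ=3/2); S_0(τ)=-111/32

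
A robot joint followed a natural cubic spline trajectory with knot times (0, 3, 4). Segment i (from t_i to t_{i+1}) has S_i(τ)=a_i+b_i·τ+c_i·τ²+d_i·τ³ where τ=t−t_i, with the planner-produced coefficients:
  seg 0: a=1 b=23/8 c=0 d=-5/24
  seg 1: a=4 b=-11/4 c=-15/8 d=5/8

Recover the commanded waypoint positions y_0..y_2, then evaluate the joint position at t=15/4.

y_0 = S_0(0) = a_0 = 1
y_1 = S_1(0) = a_1 = 4
y_2 = S_1(1) = 0
t_q=15/4 is in segment 1 (τ=3/4); S_1(τ)=587/512

y_0=1 y_1=4 y_2=0
S(15/4) = 587/512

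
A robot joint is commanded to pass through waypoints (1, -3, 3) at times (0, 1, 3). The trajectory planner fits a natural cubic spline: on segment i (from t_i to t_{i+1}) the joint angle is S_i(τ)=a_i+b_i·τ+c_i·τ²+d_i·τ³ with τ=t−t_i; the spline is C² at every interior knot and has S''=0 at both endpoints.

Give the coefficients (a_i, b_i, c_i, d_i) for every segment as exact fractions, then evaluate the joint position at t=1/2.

  seg 0: a=1 b=-31/6 c=0 d=7/6
  seg 1: a=-3 b=-5/3 c=7/2 d=-7/12
S(1/2) = -23/16

Δ: Δ0=-4, Δ1=3
row 1: diag=6, rhs=42; c'=1/3, d'=7
back: M1=7
M: M0=0, M1=7, M2=0
seg 0: a=1, c=M0/2=0, d=(M1−M0)/(6·1)=7/6, b=Δ0−h0·(2M0+M1)/6=-31/6
seg 1: a=-3, c=M1/2=7/2, d=(M2−M1)/(6·2)=-7/12, b=Δ1−h1·(2M1+M2)/6=-5/3
t_q=1/2 → seg 0, τ=1/2; S=1+-31/6·τ+0·τ²+7/6·τ³=-23/16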